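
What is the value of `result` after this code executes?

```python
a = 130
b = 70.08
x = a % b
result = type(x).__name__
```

a is int; b is float; x is float; result = 'float'

'float'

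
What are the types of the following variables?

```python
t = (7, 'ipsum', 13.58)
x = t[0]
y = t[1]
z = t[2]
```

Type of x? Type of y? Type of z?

tuple[0] is int; tuple[1] is str; tuple[2] is float

int, str, float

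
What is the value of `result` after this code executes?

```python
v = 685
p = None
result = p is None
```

v = 685; p = None; result = True

True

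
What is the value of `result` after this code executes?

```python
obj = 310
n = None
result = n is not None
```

obj = 310; n = None; result = False

False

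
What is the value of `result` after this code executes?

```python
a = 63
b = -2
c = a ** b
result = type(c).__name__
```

a is int; b is int; c is float; result = 'float'

'float'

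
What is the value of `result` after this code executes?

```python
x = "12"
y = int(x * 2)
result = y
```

x = '12'; y = 1212; result = 1212

1212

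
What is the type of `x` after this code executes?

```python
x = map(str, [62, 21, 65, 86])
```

map() returns a map object

map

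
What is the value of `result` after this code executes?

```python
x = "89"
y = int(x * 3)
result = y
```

x = '89'; y = 898989; result = 898989

898989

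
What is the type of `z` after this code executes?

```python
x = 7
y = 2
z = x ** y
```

positive int ** positive int = int

int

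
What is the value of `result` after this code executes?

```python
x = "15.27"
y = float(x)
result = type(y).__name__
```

x is str; y is float; result = 'float'

'float'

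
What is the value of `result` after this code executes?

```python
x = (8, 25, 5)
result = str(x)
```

x = (8, 25, 5); result = '(8, 25, 5)'

'(8, 25, 5)'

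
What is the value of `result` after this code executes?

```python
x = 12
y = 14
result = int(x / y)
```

x = 12; y = 14; result = 0

0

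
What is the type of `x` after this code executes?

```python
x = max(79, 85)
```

max() of ints returns int

int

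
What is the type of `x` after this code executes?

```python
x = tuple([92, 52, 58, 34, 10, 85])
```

tuple() constructor returns tuple

tuple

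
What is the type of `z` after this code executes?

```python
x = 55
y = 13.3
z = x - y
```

int - float = float

float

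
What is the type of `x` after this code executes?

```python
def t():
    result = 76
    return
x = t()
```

Bare return returns None

NoneType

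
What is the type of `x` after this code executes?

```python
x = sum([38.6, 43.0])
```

sum() of floats returns float

float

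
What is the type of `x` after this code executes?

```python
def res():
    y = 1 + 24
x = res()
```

Function without return returns None

NoneType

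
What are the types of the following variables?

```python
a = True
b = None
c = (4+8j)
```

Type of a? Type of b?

a is assigned the constant True, which has type bool; b is assigned None, whose type is NoneType

bool, NoneType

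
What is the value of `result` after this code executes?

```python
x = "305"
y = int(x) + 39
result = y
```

x = '305'; y = 344; result = 344

344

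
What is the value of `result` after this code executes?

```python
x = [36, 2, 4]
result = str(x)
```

x = [36, 2, 4]; result = '[36, 2, 4]'

'[36, 2, 4]'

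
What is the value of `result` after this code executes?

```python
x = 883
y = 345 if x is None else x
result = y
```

x = 883; y = 883; result = 883

883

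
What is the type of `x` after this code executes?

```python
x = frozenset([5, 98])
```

frozenset() returns frozenset

frozenset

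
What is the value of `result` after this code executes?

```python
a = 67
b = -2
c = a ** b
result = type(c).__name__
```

a is int; b is int; c is float; result = 'float'

'float'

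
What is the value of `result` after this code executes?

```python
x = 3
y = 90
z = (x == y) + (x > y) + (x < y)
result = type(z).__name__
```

x is int; y is int; z is int; result = 'int'

'int'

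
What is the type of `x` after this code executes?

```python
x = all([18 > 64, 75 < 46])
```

all() returns bool

bool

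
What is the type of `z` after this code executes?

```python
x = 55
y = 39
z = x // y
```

int // int = int

int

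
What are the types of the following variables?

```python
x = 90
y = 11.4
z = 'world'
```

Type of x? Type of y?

x is assigned a bare integer (no decimal point), so it is an int; y is assigned a number with a decimal point, so it is a float

int, float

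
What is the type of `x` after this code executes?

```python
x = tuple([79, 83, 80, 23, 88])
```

tuple() constructor returns tuple

tuple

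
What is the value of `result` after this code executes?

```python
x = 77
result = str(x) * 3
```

x = 77; result = '777777'

'777777'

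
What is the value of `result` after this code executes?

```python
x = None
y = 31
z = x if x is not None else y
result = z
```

x = None; y = 31; z = 31; result = 31

31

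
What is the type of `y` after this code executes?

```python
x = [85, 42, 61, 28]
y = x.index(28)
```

list.index() returns int

int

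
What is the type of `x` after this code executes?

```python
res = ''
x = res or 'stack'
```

'or' returns first truthy value (str)

str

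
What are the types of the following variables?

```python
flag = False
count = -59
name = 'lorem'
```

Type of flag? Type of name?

flag is assigned the constant False, which has type bool; name is assigned a quoted string literal, so it is a str

bool, str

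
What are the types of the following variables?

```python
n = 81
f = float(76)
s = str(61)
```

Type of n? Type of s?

n is assigned a bare integer (no decimal point), so it is an int; s is assigned the result of calling str(), which returns a str

int, str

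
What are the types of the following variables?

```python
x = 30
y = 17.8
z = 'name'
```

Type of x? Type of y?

x is assigned a bare integer (no decimal point), so it is an int; y is assigned a number with a decimal point, so it is a float

int, float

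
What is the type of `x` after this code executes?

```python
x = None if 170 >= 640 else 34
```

170 >= 640 is False, so the else branch is taken

int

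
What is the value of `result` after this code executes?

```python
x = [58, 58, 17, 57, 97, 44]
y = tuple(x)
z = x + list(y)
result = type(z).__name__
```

x is list; y is tuple; z is list; result = 'list'

'list'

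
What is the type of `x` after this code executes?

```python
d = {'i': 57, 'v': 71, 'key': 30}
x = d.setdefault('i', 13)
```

dict.setdefault() returns the (existing or default) value

int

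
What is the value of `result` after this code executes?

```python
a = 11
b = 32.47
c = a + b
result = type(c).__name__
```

a is int; b is float; c is float; result = 'float'

'float'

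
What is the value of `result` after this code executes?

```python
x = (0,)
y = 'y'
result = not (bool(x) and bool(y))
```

x = (0,); y = 'y'; result = False

False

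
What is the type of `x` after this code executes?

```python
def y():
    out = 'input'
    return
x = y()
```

Bare return returns None

NoneType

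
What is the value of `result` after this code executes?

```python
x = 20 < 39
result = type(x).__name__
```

x is bool; result = 'bool'

'bool'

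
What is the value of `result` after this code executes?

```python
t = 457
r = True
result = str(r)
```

t = 457; r = True; result = 'True'

'True'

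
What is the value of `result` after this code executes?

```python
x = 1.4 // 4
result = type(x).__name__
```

x is float; result = 'float'

'float'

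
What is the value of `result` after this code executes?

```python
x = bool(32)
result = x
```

x = True; result = True

True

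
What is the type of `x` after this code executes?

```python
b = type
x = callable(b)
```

callable() returns bool

bool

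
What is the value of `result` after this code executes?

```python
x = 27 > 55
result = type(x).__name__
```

x is bool; result = 'bool'

'bool'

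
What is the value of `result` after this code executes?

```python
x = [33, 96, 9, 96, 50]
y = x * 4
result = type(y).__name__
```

x is list; y is list; result = 'list'

'list'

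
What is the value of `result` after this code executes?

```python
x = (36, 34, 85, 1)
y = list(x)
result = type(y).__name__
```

x is tuple; y is list; result = 'list'

'list'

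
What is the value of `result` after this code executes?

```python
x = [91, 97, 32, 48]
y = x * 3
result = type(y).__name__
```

x is list; y is list; result = 'list'

'list'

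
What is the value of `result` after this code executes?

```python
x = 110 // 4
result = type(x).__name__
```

x is int; result = 'int'

'int'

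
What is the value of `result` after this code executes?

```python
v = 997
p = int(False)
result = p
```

v = 997; p = 0; result = 0

0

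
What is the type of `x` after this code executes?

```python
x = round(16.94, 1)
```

round() with decimal places returns float

float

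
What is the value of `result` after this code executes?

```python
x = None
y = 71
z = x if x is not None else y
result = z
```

x = None; y = 71; z = 71; result = 71

71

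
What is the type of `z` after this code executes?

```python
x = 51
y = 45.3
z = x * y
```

int * float = float

float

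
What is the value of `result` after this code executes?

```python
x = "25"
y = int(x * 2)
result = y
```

x = '25'; y = 2525; result = 2525

2525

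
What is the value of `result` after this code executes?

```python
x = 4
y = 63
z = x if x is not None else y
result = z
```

x = 4; y = 63; z = 4; result = 4

4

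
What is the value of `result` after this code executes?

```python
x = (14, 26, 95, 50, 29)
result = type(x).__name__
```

x is tuple; result = 'tuple'

'tuple'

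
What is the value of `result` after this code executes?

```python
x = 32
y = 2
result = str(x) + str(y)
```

x = 32; y = 2; result = '322'

'322'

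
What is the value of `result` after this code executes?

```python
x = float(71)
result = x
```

x = 71.0; result = 71.0

71.0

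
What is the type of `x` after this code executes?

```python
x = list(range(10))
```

list(range()) returns list

list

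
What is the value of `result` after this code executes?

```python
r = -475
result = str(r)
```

r = -475; result = '-475'

'-475'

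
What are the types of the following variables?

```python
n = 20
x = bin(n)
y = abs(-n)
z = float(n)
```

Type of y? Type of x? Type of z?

abs() of int returns int; bin() returns str; float() returns float

int, str, float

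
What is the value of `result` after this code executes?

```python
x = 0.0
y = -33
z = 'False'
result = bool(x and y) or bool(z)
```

x = 0.0; y = -33; z = 'False'; result = True

True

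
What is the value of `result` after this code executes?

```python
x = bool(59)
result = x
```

x = True; result = True

True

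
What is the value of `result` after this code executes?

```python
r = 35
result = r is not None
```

r = 35; result = True

True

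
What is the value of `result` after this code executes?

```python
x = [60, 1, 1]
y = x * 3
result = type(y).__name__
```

x is list; y is list; result = 'list'

'list'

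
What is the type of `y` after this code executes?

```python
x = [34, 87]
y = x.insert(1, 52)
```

list.insert() returns None

NoneType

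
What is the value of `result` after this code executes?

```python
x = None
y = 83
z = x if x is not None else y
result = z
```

x = None; y = 83; z = 83; result = 83

83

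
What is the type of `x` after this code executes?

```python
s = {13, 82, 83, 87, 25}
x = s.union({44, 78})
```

set.union() returns a new set

set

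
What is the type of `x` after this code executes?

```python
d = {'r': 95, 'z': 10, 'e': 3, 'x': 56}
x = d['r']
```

Accessing dict[str, int] with str key returns int

int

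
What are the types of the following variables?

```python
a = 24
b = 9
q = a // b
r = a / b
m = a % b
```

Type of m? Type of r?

% of ints returns int; / returns float

int, float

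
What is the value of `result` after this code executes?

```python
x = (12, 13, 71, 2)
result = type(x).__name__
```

x is tuple; result = 'tuple'

'tuple'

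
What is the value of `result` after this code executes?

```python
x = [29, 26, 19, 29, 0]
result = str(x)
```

x = [29, 26, 19, 29, 0]; result = '[29, 26, 19, 29, 0]'

'[29, 26, 19, 29, 0]'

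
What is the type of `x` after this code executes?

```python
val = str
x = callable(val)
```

callable() returns bool

bool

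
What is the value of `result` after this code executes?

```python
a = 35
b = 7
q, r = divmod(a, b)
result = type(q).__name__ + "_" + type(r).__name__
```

a is int; b is int; q is int; r is int; result = 'int_int'

'int_int'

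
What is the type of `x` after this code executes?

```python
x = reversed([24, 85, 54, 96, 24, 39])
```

reversed() on a list returns list_reverseiterator

list_reverseiterator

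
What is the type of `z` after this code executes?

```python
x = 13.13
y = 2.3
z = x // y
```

float // float = float

float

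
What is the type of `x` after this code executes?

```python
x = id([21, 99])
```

id() returns int

int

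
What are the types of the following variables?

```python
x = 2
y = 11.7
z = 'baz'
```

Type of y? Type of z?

y is assigned a number with a decimal point, so it is a float; z is assigned a quoted string literal, so it is a str

float, str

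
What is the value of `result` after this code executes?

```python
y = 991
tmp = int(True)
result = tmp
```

y = 991; tmp = 1; result = 1

1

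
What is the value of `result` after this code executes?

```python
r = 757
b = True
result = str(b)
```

r = 757; b = True; result = 'True'

'True'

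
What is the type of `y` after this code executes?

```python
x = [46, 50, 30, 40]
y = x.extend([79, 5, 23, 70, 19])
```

list.extend() returns None

NoneType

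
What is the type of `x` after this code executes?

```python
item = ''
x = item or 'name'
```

'or' returns first truthy value (str)

str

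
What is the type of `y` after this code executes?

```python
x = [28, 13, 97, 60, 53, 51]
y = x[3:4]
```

Slicing a list returns a list

list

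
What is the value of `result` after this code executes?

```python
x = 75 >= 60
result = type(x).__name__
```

x is bool; result = 'bool'

'bool'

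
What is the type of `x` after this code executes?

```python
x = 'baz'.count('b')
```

str.count() returns int

int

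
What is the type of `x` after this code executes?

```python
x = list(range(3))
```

list(range()) returns list

list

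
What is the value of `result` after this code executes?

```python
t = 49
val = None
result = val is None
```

t = 49; val = None; result = True

True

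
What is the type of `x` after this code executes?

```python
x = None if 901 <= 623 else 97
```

901 <= 623 is False, so the else branch is taken

int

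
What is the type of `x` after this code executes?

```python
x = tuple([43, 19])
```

tuple() constructor returns tuple

tuple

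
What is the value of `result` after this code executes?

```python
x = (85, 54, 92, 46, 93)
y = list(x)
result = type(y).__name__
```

x is tuple; y is list; result = 'list'

'list'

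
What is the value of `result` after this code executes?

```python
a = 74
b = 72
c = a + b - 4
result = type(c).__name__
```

a is int; b is int; c is int; result = 'int'

'int'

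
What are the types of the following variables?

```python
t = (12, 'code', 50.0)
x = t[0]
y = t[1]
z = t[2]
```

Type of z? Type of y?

tuple[2] is float; tuple[1] is str

float, str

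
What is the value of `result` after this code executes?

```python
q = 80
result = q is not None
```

q = 80; result = True

True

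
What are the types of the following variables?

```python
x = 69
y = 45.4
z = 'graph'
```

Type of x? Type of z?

x is assigned a bare integer (no decimal point), so it is an int; z is assigned a quoted string literal, so it is a str

int, str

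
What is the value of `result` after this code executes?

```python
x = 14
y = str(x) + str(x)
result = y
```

x = 14; y = '1414'; result = '1414'

'1414'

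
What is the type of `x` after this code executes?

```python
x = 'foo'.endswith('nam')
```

str.endswith() returns bool

bool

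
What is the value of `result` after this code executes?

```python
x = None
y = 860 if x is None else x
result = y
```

x = None; y = 860; result = 860

860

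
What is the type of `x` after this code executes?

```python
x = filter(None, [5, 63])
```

filter() returns a filter object

filter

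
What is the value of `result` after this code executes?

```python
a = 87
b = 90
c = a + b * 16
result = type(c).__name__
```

a is int; b is int; c is int; result = 'int'

'int'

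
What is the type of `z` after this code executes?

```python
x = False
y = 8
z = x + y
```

bool + int = int (bool is subclass of int)

int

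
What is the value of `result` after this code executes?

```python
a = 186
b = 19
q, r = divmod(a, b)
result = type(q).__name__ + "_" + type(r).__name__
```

a is int; b is int; q is int; r is int; result = 'int_int'

'int_int'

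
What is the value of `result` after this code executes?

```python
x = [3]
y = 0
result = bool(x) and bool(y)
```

x = [3]; y = 0; result = False

False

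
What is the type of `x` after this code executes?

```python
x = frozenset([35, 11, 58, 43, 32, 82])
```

frozenset() returns frozenset

frozenset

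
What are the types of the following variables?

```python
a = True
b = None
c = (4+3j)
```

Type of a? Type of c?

a is assigned the constant True, which has type bool; c is assigned (4+3j), an int plus an imaginary literal (j suffix), which evaluates to complex

bool, complex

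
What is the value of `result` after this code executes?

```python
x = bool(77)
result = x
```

x = True; result = True

True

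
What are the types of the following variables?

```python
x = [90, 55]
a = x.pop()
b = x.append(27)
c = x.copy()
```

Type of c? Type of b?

copy() returns list; append() returns None

list, NoneType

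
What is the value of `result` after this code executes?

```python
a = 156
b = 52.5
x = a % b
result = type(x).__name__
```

a is int; b is float; x is float; result = 'float'

'float'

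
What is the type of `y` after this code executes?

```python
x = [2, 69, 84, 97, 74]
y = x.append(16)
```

list.append() returns None (mutates in place)

NoneType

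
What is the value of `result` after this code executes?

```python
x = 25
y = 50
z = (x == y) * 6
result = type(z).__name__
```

x is int; y is int; z is int; result = 'int'

'int'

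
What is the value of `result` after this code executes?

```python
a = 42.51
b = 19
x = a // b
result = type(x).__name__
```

a is float; b is int; x is float; result = 'float'

'float'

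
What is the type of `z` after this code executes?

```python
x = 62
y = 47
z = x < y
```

Comparison returns bool

bool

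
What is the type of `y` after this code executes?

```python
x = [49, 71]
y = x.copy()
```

list.copy() returns list

list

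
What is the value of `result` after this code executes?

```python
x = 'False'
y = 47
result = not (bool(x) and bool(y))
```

x = 'False'; y = 47; result = False

False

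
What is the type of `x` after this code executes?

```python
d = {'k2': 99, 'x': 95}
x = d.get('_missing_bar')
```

dict.get() returns None when key not found

NoneType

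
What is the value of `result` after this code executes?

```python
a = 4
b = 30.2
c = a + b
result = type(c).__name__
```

a is int; b is float; c is float; result = 'float'

'float'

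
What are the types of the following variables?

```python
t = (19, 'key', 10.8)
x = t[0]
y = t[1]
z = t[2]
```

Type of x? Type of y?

tuple[0] is int; tuple[1] is str

int, str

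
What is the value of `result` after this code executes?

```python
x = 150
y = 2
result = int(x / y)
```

x = 150; y = 2; result = 75

75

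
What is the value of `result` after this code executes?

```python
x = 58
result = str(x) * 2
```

x = 58; result = '5858'

'5858'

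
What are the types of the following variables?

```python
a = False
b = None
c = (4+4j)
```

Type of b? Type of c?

b is assigned None, whose type is NoneType; c is assigned (4+4j), an int plus an imaginary literal (j suffix), which evaluates to complex

NoneType, complex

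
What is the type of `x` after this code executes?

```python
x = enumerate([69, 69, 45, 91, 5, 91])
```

enumerate() returns an enumerate object

enumerate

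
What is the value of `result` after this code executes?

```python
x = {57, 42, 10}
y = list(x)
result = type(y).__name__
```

x is set; y is list; result = 'list'

'list'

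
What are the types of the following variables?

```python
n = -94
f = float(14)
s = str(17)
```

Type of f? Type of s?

f is assigned the result of calling float(), which returns a float; s is assigned the result of calling str(), which returns a str

float, str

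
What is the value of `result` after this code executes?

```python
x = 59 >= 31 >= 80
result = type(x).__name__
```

x is bool; result = 'bool'

'bool'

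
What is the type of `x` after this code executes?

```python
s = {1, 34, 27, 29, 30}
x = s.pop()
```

Popping from set[int] returns int

int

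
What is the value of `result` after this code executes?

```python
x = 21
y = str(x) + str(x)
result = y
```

x = 21; y = '2121'; result = '2121'

'2121'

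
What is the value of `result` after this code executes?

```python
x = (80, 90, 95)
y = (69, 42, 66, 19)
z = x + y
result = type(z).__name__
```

x is tuple; y is tuple; z is tuple; result = 'tuple'

'tuple'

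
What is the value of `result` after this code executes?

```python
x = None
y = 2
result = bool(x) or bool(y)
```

x = None; y = 2; result = True

True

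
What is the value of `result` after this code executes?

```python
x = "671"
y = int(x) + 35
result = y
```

x = '671'; y = 706; result = 706

706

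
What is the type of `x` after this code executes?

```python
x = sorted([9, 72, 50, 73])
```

sorted() always returns list

list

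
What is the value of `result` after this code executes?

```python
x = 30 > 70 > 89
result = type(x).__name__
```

x is bool; result = 'bool'

'bool'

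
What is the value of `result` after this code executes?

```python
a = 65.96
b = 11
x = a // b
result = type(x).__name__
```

a is float; b is int; x is float; result = 'float'

'float'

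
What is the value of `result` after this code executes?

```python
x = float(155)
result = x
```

x = 155.0; result = 155.0

155.0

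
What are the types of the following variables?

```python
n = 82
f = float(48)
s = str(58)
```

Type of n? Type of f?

n is assigned a bare integer (no decimal point), so it is an int; f is assigned the result of calling float(), which returns a float

int, float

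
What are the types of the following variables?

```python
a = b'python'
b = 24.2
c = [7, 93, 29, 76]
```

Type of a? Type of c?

a is assigned a bytes literal (b'...' prefix); c is assigned a list literal (square brackets)

bytes, list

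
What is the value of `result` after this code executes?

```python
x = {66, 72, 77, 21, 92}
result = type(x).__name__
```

x is set; result = 'set'

'set'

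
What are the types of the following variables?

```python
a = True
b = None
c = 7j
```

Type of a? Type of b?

a is assigned the constant True, which has type bool; b is assigned None, whose type is NoneType

bool, NoneType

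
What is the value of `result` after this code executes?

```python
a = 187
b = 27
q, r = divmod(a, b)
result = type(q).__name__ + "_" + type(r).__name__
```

a is int; b is int; q is int; r is int; result = 'int_int'

'int_int'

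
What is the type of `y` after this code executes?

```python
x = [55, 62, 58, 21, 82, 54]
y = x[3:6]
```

Slicing a list returns a list

list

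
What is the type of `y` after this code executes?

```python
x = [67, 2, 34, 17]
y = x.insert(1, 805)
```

list.insert() returns None

NoneType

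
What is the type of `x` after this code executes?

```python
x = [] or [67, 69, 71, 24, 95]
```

'or' returns first truthy value (list)

list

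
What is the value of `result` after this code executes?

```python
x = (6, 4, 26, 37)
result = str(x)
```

x = (6, 4, 26, 37); result = '(6, 4, 26, 37)'

'(6, 4, 26, 37)'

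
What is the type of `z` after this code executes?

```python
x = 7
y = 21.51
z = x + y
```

int + float = float

float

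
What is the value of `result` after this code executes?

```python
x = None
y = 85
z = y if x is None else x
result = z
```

x = None; y = 85; z = 85; result = 85

85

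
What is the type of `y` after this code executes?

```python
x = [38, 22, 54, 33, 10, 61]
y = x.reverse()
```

list.reverse() returns None

NoneType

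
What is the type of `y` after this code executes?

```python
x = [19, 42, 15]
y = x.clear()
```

list.clear() returns None

NoneType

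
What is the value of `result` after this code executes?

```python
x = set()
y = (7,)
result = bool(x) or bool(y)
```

x = set(); y = (7,); result = True

True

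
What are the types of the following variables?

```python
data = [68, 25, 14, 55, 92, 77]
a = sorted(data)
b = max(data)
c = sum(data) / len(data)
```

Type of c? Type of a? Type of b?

int / int = float; sorted() returns list; max of ints returns int

float, list, int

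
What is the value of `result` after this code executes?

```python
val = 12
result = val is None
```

val = 12; result = False

False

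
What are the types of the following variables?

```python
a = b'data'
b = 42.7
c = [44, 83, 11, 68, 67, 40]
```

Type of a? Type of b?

a is assigned a bytes literal (b'...' prefix); b is assigned a number with a decimal point, so it is a float

bytes, float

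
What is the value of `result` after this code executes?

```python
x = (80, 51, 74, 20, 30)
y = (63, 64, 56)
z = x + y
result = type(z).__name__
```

x is tuple; y is tuple; z is tuple; result = 'tuple'

'tuple'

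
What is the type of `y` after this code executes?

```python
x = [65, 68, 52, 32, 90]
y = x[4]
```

Indexing list[int] returns int

int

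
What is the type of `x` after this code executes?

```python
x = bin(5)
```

bin() returns str representation

str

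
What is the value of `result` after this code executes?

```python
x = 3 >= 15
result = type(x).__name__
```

x is bool; result = 'bool'

'bool'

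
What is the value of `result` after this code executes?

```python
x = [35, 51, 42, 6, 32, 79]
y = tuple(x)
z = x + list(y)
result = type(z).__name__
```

x is list; y is tuple; z is list; result = 'list'

'list'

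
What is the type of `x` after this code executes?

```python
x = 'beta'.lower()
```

str.lower() returns str

str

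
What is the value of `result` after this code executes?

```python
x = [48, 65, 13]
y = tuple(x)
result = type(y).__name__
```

x is list; y is tuple; result = 'tuple'

'tuple'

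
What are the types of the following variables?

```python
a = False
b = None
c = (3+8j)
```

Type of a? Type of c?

a is assigned the constant False, which has type bool; c is assigned (3+8j), an int plus an imaginary literal (j suffix), which evaluates to complex

bool, complex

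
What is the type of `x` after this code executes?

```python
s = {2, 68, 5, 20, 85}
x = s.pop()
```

Popping from set[int] returns int

int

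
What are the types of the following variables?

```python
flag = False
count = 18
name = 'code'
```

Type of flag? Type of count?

flag is assigned the constant False, which has type bool; count is assigned a bare integer (no decimal point), so it is an int

bool, int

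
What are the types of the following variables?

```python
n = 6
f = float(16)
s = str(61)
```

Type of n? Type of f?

n is assigned a bare integer (no decimal point), so it is an int; f is assigned the result of calling float(), which returns a float

int, float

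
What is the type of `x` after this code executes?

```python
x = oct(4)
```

oct() returns str representation

str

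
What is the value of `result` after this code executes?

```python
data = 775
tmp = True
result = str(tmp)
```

data = 775; tmp = True; result = 'True'

'True'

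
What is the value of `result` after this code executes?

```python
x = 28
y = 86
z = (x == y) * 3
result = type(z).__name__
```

x is int; y is int; z is int; result = 'int'

'int'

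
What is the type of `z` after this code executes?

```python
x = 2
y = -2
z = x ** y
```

int ** negative = float

float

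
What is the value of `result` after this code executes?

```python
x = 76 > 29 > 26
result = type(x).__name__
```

x is bool; result = 'bool'

'bool'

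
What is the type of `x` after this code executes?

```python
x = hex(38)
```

hex() returns str representation

str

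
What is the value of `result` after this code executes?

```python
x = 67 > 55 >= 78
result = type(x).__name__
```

x is bool; result = 'bool'

'bool'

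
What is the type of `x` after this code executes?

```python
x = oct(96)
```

oct() returns str representation

str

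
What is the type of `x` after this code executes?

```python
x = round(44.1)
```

round() with no decimal places returns int

int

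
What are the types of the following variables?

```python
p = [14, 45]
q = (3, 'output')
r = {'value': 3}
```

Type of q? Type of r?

q is assigned a tuple (parenthesized, comma-separated values); r is assigned a dict literal ({key: value})

tuple, dict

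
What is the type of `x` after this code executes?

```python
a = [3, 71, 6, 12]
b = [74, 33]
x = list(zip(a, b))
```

list(zip()) returns a list of tuples

list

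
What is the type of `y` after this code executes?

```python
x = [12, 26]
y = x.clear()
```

list.clear() returns None

NoneType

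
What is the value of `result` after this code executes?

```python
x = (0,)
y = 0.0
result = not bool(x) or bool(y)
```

x = (0,); y = 0.0; result = False

False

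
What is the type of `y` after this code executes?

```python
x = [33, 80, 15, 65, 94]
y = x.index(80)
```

list.index() returns int

int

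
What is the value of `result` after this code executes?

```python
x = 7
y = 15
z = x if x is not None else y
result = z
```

x = 7; y = 15; z = 7; result = 7

7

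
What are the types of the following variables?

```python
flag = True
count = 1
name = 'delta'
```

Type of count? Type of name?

count is assigned a bare integer (no decimal point), so it is an int; name is assigned a quoted string literal, so it is a str

int, str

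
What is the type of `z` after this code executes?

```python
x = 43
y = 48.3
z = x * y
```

int * float = float

float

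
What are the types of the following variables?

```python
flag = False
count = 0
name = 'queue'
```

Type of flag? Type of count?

flag is assigned the constant False, which has type bool; count is assigned a bare integer (no decimal point), so it is an int

bool, int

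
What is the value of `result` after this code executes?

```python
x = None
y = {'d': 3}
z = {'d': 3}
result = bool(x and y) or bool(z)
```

x = None; y = {'d': 3}; z = {'d': 3}; result = True

True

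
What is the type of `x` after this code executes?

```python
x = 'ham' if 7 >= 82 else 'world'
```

Both branches of conditional are str

str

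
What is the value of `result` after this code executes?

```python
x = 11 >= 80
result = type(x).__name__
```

x is bool; result = 'bool'

'bool'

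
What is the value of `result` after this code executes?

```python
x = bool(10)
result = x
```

x = True; result = True

True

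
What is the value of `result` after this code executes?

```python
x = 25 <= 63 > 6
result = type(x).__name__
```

x is bool; result = 'bool'

'bool'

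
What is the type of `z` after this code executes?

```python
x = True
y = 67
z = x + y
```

bool + int = int (bool is subclass of int)

int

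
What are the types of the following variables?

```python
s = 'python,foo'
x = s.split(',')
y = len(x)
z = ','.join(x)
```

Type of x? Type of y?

str.split() returns list; len() returns int

list, int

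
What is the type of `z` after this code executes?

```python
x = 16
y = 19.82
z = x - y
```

int - float = float

float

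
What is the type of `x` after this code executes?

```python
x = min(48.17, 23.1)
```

min() of floats returns float

float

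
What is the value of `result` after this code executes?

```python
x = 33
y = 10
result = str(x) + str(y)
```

x = 33; y = 10; result = '3310'

'3310'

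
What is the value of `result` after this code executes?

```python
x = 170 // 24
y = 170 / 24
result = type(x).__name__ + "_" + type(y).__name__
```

x is int; y is float; result = 'int_float'

'int_float'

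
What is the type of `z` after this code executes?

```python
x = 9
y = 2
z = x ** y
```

positive int ** positive int = int

int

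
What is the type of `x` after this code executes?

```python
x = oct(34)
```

oct() returns str representation

str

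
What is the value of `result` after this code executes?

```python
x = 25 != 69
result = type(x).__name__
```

x is bool; result = 'bool'

'bool'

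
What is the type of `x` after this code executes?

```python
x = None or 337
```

'or' with None returns the other truthy value

int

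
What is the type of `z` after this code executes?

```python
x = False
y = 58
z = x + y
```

bool + int = int (bool is subclass of int)

int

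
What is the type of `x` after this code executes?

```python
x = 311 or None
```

'or' returns first truthy value

int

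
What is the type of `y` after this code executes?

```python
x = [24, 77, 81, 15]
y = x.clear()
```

list.clear() returns None

NoneType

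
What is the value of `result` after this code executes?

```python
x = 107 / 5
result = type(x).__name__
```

x is float; result = 'float'

'float'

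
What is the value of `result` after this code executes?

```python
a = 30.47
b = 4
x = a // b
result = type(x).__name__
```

a is float; b is int; x is float; result = 'float'

'float'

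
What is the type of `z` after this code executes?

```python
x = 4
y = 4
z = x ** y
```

positive int ** positive int = int

int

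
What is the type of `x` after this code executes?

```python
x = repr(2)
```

repr() returns str

str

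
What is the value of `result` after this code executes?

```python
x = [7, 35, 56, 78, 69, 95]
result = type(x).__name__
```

x is list; result = 'list'

'list'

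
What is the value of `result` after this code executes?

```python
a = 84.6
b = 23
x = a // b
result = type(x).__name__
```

a is float; b is int; x is float; result = 'float'

'float'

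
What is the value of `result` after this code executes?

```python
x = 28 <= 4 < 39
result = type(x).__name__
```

x is bool; result = 'bool'

'bool'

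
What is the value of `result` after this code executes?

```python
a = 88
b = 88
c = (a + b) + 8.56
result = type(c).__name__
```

a is int; b is int; c is float; result = 'float'

'float'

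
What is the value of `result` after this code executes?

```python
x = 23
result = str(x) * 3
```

x = 23; result = '232323'

'232323'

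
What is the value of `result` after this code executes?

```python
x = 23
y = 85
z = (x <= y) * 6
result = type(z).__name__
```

x is int; y is int; z is int; result = 'int'

'int'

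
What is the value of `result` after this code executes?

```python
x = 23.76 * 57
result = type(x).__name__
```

x is float; result = 'float'

'float'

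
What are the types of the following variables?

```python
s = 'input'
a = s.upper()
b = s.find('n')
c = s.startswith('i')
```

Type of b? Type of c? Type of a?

find() returns int; startswith() returns bool; upper() returns str

int, bool, str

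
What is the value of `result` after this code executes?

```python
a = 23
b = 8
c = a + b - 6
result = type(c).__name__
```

a is int; b is int; c is int; result = 'int'

'int'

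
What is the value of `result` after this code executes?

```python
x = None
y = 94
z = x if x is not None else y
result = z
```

x = None; y = 94; z = 94; result = 94

94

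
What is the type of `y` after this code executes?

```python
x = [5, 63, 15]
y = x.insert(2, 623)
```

list.insert() returns None

NoneType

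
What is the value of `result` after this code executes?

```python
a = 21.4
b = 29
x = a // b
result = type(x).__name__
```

a is float; b is int; x is float; result = 'float'

'float'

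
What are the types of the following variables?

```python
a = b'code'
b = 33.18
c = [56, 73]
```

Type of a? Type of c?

a is assigned a bytes literal (b'...' prefix); c is assigned a list literal (square brackets)

bytes, list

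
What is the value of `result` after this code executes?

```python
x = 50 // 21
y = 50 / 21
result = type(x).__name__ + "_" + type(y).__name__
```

x is int; y is float; result = 'int_float'

'int_float'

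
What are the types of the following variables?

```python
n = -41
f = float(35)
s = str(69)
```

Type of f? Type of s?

f is assigned the result of calling float(), which returns a float; s is assigned the result of calling str(), which returns a str

float, str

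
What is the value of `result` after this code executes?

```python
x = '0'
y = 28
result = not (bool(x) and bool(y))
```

x = '0'; y = 28; result = False

False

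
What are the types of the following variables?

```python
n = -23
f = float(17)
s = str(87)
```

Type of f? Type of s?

f is assigned the result of calling float(), which returns a float; s is assigned the result of calling str(), which returns a str

float, str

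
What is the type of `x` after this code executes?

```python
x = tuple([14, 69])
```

tuple() constructor returns tuple

tuple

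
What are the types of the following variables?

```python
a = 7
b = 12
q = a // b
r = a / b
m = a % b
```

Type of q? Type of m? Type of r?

// returns int; % of ints returns int; / returns float

int, int, float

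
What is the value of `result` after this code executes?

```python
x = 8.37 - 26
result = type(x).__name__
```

x is float; result = 'float'

'float'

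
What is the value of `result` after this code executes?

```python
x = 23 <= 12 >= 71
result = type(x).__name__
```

x is bool; result = 'bool'

'bool'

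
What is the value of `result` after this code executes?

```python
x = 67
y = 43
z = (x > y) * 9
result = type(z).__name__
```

x is int; y is int; z is int; result = 'int'

'int'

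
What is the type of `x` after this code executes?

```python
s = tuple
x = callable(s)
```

callable() returns bool

bool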